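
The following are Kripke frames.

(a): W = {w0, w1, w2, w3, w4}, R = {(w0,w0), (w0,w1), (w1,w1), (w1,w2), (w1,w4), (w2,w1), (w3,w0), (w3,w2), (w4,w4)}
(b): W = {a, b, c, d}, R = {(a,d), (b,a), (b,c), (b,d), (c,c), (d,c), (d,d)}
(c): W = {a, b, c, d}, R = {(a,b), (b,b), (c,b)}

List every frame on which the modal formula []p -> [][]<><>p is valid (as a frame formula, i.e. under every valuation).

Frame correspondent (Sahlqvist): forall x forall z (x R^2 z -> exists w (xRw & z R^2 w)) — i.e. a generalized confluence (Geach) condition.
(a): fails — w0R²w4 but no w with w0Rw and w4R²w.
(b): fails — aR²c but no w with aRw and cR²w.
(c): condition met.
Valid on: (c).

(c)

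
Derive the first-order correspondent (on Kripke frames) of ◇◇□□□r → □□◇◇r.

∀x ∀y ∀z ((xR²y ∧ xR²z) → ∃w (yR³w ∧ zR²w))

This is a Sahlqvist (Geach-type) schema ◇^2□^3r → □^2◇^2r.
First-order correspondent: ∀x ∀y ∀z ((xR²y ∧ xR²z) → ∃w (yR³w ∧ zR²w)).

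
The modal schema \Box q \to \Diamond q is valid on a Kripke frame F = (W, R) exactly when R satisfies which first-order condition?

seriality: \forall x \exists y Rxy

Suppose □q→◇q is valid. At any x set V(q)=W. Then □q at x, so ◇q at x, so x has a successor.
Conversely, any frame satisfying \forall x \exists y Rxy validates the schema.
Frame condition: \forall x \exists y Rxy.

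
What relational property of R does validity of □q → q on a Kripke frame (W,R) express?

Suppose □q→q is valid. At any x set V(q)={w : Rxw}. Then □q holds at x, so q holds at x, i.e. Rxx.

reflexivity: ∀x Rxx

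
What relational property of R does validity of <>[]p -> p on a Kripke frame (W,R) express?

symmetry: forall x forall y (Rxy -> Ryx)

Replacing p by ¬p and contraposing gives the equivalent schema p → □◇p.
Suppose p→□◇p is valid. Take Rxy and set V(p)={x}. Then p at x, so □◇p at x, so ◇p at y, so some z with Ryz has p; z=x, i.e. Ryx.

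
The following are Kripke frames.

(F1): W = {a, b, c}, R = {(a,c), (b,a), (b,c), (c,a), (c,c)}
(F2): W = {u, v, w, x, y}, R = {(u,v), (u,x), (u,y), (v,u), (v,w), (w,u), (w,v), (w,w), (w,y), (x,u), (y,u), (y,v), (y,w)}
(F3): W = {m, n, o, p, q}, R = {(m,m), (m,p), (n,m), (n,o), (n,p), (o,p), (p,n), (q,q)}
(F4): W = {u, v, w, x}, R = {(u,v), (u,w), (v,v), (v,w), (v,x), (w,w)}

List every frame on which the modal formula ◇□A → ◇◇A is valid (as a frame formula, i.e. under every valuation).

(F1), (F2), (F3)

This is the axiom for a generalized confluence (Geach) condition; its first-order frame correspondent is ∀x ∀y (xRy → ∃w (yRw ∧ xR²w)).
(F1): condition met.
(F2): condition met.
(F3): condition met.
(F4): fails — vRx but no t with xRt and vR²t.
Valid on: (F1), (F2), (F3).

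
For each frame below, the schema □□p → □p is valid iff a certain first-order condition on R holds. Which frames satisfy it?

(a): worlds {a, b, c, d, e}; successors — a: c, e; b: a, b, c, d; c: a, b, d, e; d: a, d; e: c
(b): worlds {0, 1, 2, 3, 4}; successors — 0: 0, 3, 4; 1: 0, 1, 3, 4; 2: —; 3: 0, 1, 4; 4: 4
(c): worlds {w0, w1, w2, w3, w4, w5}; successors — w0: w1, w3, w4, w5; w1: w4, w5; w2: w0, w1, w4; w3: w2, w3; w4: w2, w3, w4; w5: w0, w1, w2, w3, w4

(b)

The schema corresponds to density: ∀x ∀y (Rxy → ∃z (Rxz ∧ Rzy)).
(a): fails — Rec but no z with Rez and Rzc.
(b): ✓.
(c): fails — Rw1w5 but no z with Rw1z and Rzw5.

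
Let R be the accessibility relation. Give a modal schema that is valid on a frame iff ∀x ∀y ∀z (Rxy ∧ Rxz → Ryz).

◇ψ → □◇ψ

The condition is the Euclidean property. The 5 schema ◇ψ → □◇ψ defines it.
Suppose ◇ψ→□◇ψ is valid. Take Rxy, Rxz and set V(ψ)={y}. Then ◇ψ at x, so □◇ψ at x, so ◇ψ at z, so some w with Rzw has ψ; w=y, i.e. Rzy. By symmetry of the argument, Ryz.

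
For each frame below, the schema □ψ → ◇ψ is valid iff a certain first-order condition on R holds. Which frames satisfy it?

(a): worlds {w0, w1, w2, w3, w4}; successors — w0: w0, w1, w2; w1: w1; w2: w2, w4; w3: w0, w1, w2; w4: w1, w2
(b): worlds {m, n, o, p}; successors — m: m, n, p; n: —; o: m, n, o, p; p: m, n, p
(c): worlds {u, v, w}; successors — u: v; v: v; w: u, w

(a), (c)

Frame correspondent (Sahlqvist): ∀x ∃y Rxy — i.e. seriality.
(a): condition met.
(b): fails — world n has no successor.
(c): condition met.
Valid on: (a), (c).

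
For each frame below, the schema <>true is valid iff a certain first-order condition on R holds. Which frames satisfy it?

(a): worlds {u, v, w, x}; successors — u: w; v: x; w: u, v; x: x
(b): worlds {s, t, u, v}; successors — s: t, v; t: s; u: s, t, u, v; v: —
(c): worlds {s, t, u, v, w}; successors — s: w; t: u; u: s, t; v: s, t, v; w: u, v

(a), (c)

Frame correspondent (Sahlqvist): forall x exists y Rxy — i.e. seriality.
(a): holds.
(b): fails — world v has no successor.
(c): holds.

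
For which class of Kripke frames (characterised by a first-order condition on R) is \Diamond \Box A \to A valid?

symmetry

Equivalently (dual form): A → □◇A.
Suppose A→□◇A is valid. Take Rxy and set V(A)={x}. Then A at x, so □◇A at x, so ◇A at y, so some z with Ryz has A; z=x, i.e. Ryx.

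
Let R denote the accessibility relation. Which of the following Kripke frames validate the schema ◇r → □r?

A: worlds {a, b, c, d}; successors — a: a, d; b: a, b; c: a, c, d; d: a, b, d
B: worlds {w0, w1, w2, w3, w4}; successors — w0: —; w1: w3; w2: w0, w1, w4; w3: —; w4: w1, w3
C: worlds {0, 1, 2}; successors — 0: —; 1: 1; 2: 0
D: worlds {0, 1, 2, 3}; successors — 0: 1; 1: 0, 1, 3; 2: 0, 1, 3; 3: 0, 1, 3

Frame correspondent (Sahlqvist): ∀x ∀y ∀z (Rxy ∧ Rxz → y = z) — i.e. partial functionality.
A: fails — a sees both a and d.
B: fails — w2 sees both w0 and w1.
C: satisfies the condition.
D: fails — 1 sees both 0 and 1.
Valid on: C.

C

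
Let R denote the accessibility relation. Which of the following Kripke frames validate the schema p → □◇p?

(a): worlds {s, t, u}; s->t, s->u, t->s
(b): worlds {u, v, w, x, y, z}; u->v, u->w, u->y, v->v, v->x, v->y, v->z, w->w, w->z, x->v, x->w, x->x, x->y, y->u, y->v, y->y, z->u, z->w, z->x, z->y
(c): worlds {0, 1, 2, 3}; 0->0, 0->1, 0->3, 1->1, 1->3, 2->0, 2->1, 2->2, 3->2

none

This is the axiom for symmetry; its first-order frame correspondent is ∀x ∀y (Rxy → Ryx).
(a): fails — Rsu but not Rus.
(b): fails — Ruv but not Rvu.
(c): fails — R32 but not R23.
Valid on no frame.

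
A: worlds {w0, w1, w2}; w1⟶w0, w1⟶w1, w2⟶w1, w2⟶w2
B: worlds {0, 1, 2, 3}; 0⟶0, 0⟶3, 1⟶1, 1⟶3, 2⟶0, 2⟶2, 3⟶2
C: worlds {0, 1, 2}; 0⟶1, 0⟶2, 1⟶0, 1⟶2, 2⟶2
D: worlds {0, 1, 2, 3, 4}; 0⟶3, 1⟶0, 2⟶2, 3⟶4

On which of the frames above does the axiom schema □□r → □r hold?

This is the axiom for density; its first-order frame correspondent is ∀x ∀y (Rxy → ∃z (Rxz ∧ Rzy)).
A: condition met.
B: condition met.
C: fails — R10 but no z with R1z and Rz0.
D: fails — R10 but no z with R1z and Rz0.
Valid on: A, B.

A, B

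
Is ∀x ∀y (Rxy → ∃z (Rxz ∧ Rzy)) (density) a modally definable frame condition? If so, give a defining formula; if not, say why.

The condition is density. A defining modal formula is □□q → □q.
Suppose □□q→□q is valid. Take Rxy and set V(q)={w : xR²w}. Then □□q at x, so □q at x, so q at y, i.e. ∃z(Rxz∧Rzy).

Yes, by □□q → □q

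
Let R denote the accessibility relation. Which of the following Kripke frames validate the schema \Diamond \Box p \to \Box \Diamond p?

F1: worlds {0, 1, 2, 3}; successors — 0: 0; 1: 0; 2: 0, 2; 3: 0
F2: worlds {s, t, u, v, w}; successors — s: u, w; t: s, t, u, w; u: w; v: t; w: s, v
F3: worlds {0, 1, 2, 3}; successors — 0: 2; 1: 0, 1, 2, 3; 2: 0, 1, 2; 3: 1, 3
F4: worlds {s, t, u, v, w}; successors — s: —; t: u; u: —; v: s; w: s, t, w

Frame correspondent (Sahlqvist): \forall x \forall y \forall z (Rxy \wedge Rxz \to \exists w (Ryw \wedge Rzw)) — i.e. convergence.
F1: satisfies the condition.
F2: fails — Rsw and Rsu but w and u have no common successor.
F3: fails — R10 and R13 but 0 and 3 have no common successor.
F4: fails — Rtu and Rtu but u and u have no common successor.

F1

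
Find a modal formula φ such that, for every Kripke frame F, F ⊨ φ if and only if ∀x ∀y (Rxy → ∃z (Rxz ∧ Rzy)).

□□p → □p

A defining formula is □□p → □p (the C4 axiom).
Suppose □□p→□p is valid. Take Rxy and set V(p)={w : xR²w}. Then □□p at x, so □p at x, so p at y, i.e. ∃z(Rxz∧Rzy).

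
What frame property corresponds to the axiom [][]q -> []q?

This schema is the C4 axiom.
It corresponds to density: forall x forall y (Rxy -> exists z (Rxz & Rzy)).

Density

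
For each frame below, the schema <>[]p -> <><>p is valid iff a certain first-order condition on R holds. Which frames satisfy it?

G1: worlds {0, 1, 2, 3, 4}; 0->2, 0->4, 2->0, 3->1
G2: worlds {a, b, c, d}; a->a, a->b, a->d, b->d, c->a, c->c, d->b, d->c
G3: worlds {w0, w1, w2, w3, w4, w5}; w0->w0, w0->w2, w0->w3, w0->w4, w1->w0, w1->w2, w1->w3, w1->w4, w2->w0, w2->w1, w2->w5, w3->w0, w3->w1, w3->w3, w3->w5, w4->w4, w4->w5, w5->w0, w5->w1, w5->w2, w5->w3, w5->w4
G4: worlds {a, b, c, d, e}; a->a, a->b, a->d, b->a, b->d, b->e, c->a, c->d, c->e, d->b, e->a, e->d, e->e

The schema corresponds to a generalized confluence (Geach) condition: forall x forall y (xRy -> exists w (yRw & x R^2 w)).
G1: fails — 0R4 but no w with 4Rw and 0R²w.
G2: satisfies the condition.
G3: satisfies the condition.
G4: satisfies the condition.

G2, G3, G4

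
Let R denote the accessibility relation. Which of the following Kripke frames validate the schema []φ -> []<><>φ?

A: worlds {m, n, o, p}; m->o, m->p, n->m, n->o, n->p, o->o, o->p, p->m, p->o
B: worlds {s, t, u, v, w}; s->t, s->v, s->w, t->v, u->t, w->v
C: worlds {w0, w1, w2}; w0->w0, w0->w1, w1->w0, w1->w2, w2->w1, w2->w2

A, C

The schema corresponds to a generalized confluence (Geach) condition: forall x forall z (xRz -> exists w (xRw & z R^2 w)).
A: condition met.
B: fails — sRt but no w* with sRw* and tR²w*.
C: condition met.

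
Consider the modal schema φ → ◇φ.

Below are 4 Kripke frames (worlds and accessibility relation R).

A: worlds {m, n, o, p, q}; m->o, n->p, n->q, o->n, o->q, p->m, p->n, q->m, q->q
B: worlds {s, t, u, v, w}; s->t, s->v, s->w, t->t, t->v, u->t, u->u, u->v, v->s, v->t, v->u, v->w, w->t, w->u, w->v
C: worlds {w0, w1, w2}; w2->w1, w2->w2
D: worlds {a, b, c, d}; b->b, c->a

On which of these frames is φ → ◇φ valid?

none

The schema corresponds to reflexivity: ∀x Rxx.
A: fails — world m does not see itself.
B: fails — world s does not see itself.
C: fails — world w0 does not see itself.
D: fails — world a does not see itself.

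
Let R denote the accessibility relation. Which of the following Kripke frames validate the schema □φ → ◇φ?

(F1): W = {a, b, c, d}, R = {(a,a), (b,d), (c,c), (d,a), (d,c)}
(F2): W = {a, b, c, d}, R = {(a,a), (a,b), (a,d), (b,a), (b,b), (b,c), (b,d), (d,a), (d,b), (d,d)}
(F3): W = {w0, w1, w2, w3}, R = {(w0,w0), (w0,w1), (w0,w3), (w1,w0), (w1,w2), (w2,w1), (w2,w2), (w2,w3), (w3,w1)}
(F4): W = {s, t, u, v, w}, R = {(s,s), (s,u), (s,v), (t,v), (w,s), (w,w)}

(F1), (F3)

The schema corresponds to seriality: ∀x ∃y Rxy.
(F1): condition met.
(F2): fails — world c has no successor.
(F3): condition met.
(F4): fails — world u has no successor.
Valid on: (F1), (F3).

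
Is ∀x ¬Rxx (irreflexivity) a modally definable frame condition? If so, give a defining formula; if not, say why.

Not modally definable

If a class were modally definable it would be closed under surjective bounded morphisms (Goldblatt–Thomason).
The 5-cycle (worlds w0,w1,w2,w3,w4 with w0→w1→w2→w3→w4→w0) is irreflexive, and the map sending every world to a single reflexive point • is a surjective bounded morphism (forth: every edge maps to (•,•); back: every world has a successor). So any modal formula valid on the 5-cycle is also valid on the reflexive point, which is not irreflexive.
Hence irreflexivity is not modally definable.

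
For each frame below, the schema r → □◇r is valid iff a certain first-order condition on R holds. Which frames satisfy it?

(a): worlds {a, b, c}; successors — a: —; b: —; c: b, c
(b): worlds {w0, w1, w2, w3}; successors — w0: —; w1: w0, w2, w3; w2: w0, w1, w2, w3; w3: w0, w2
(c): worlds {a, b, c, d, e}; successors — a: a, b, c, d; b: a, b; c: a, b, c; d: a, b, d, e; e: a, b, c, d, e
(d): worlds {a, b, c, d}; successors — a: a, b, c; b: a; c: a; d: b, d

Frame correspondent (Sahlqvist): ∀x ∀y (Rxy → Ryx) — i.e. symmetry.
(a): fails — Rcb but not Rbc.
(b): fails — Rw1w0 but not Rw0w1.
(c): fails — Reb but not Rbe.
(d): fails — Rdb but not Rbd.
Valid on no frame.

none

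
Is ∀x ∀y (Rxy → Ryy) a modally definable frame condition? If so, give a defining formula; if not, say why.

Definable; □(□r → r) defines it

Yes: it is shift-reflexivity, defined by the T□ schema □(□r → r).
Suppose □(□r→r) is valid. Take Rxy and set V(r)={w : Ryw}. Then at y, □r holds; since □(□r→r) at x, □r→r at y, so r at y, i.e. Ryy.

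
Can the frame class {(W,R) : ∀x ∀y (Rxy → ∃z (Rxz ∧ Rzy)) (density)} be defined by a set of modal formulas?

Yes: it is density, defined by the C4 schema □□p → □p.
Suppose □□p→□p is valid. Take Rxy and set V(p)={w : xR²w}. Then □□p at x, so □p at x, so p at y, i.e. ∃z(Rxz∧Rzy).

Yes — defined by □□p → □p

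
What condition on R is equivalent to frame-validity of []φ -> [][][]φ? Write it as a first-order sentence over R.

This is a Sahlqvist (Geach-type) schema ◇^0□^1φ → □^3◇^0φ.
First-order correspondent: forall x forall z (x R^3 z -> exists w (xRw & z = w)).

forall x forall z (x R^3 z -> exists w (xRw & z = w))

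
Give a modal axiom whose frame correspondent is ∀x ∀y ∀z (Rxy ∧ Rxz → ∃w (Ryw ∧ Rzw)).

This is convergence; the standard corresponding axiom is .2: ◇□s → □◇s.
Suppose ◇□s→□◇s is valid. Take Rxy, Rxz and set V(s)={w : Ryw}. Then □s at y so ◇□s at x, so □◇s at x, so ◇s at z, giving w with Rzw and Ryw.

◇□s → □◇s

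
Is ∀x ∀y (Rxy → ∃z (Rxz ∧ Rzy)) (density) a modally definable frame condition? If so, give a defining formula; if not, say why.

Definable; □□r → □r defines it

Yes: it is density, defined by the C4 schema □□r → □r.
Suppose □□r→□r is valid. Take Rxy and set V(r)={w : xR²w}. Then □□r at x, so □r at x, so r at y, i.e. ∃z(Rxz∧Rzy).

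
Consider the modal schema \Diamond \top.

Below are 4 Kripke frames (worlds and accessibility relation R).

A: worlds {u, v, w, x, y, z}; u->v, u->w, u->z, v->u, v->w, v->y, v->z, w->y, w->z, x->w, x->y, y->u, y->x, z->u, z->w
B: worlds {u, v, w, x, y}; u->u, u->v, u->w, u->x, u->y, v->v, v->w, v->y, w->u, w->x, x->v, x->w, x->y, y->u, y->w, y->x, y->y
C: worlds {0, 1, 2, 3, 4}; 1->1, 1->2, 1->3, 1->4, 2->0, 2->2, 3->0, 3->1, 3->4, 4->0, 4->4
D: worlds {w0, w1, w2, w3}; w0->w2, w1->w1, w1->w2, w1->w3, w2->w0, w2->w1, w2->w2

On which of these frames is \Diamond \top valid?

The schema corresponds to seriality: \forall x \exists y Rxy.
A: holds.
B: holds.
C: fails — world 0 has no successor.
D: fails — world w3 has no successor.

A, B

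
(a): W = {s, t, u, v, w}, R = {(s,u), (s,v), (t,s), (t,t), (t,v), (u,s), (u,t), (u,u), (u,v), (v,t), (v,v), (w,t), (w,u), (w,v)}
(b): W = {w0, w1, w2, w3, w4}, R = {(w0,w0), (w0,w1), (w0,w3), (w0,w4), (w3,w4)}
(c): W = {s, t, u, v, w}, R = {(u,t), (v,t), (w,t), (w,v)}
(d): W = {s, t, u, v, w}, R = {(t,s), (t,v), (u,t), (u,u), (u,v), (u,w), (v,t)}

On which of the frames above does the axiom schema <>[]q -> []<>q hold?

This is the axiom for convergence; its first-order frame correspondent is forall x forall y forall z (Rxy & Rxz -> exists w (Ryw & Rzw)).
(a): holds.
(b): fails — Rw0w4 and Rw0w4 but w4 and w4 have no common successor.
(c): fails — Rut and Rut but t and t have no common successor.
(d): fails — Rtv and Rts but v and s have no common successor.

(a)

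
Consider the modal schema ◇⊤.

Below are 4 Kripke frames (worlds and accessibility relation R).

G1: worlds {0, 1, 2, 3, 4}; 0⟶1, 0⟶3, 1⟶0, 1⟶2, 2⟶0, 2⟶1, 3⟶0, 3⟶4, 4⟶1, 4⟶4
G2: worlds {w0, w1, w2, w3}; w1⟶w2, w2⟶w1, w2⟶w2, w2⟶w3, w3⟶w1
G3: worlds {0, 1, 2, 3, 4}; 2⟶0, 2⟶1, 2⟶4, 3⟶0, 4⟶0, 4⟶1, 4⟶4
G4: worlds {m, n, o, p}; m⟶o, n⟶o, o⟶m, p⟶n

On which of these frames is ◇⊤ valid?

Frame correspondent (Sahlqvist): ∀x ∃y Rxy — i.e. seriality.
G1: condition met.
G2: fails — world w0 has no successor.
G3: fails — world 0 has no successor.
G4: condition met.

G1, G4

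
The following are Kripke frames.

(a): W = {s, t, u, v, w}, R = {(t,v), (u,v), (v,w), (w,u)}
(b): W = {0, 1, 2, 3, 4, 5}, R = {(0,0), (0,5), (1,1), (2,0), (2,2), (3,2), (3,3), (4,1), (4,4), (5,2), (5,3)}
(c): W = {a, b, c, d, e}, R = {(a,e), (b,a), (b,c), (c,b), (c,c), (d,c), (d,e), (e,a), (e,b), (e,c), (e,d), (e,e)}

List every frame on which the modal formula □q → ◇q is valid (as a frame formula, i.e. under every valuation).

(b), (c)

This is the axiom for seriality; its first-order frame correspondent is ∀x ∃y Rxy.
(a): fails — world s has no successor.
(b): holds.
(c): holds.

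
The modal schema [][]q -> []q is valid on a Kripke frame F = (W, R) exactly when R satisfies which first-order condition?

Suppose □□q→□q is valid. Take Rxy and set V(q)={w : xR²w}. Then □□q at x, so □q at x, so q at y, i.e. ∃z(Rxz∧Rzy).

density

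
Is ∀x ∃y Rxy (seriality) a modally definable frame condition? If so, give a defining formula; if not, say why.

This is a Sahlqvist condition; the D axiom □r → ◇r defines it.
Suppose □r→◇r is valid. At any x set V(r)=W. Then □r at x, so ◇r at x, so x has a successor.

Yes — defined by □r → ◇r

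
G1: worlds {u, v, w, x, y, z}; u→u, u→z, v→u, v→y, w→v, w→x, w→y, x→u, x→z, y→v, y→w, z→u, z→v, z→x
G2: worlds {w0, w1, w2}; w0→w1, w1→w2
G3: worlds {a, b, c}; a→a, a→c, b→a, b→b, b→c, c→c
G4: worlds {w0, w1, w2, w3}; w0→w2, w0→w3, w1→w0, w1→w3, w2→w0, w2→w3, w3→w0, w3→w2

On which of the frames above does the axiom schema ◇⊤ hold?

This is the axiom for seriality; its first-order frame correspondent is ∀x ∃y Rxy.
G1: satisfies the condition.
G2: fails — world w2 has no successor.
G3: satisfies the condition.
G4: satisfies the condition.

G1, G3, G4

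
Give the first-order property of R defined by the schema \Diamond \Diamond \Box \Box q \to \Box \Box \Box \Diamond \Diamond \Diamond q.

This is a Sahlqvist (Geach-type) schema ◇^2□^2q → □^3◇^3q.
Minimal-valuation argument: fix x; take any y with xR^2y and any z with xR^3z. Set V(q) to the set of worlds R-reachable from y in exactly 2 steps. Then □^2q holds at y, so the antecedent holds at x; validity forces ◇^3q at z, giving a w with zR^3w and yR^2w.
First-order correspondent: \forall x \forall y \forall z ((x R^2 y \wedge x R^3 z) \to \exists w (y R^2 w \wedge z R^3 w)).

\forall x \forall y \forall z ((x R^2 y \wedge x R^3 z) \to \exists w (y R^2 w \wedge z R^3 w))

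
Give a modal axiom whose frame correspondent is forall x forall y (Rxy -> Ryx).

This is symmetry; the standard corresponding axiom is B: q → □◇q.
Suppose q→□◇q is valid. Take Rxy and set V(q)={x}. Then q at x, so □◇q at x, so ◇q at y, so some z with Ryz has q; z=x, i.e. Ryx.

q → □◇q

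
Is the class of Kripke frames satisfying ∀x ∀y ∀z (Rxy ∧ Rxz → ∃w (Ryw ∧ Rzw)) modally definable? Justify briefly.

Yes: it is convergence, defined by the .2 schema ◇□p → □◇p.
Suppose ◇□p→□◇p is valid. Take Rxy, Rxz and set V(p)={w : Ryw}. Then □p at y so ◇□p at x, so □◇p at x, so ◇p at z, giving w with Rzw and Ryw.

Yes — defined by ◇□p → □◇p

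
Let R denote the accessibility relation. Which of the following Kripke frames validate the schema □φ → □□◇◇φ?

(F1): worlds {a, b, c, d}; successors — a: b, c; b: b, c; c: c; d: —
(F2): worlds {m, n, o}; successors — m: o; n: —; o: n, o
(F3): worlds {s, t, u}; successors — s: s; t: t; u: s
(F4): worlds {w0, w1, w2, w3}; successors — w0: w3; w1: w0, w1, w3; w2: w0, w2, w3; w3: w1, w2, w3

(F1), (F3), (F4)

The schema corresponds to a generalized confluence (Geach) condition: ∀x ∀z (xR²z → ∃w (xRw ∧ zR²w)).
(F1): ✓.
(F2): fails — mR²n but no w with mRw and nR²w.
(F3): ✓.
(F4): ✓.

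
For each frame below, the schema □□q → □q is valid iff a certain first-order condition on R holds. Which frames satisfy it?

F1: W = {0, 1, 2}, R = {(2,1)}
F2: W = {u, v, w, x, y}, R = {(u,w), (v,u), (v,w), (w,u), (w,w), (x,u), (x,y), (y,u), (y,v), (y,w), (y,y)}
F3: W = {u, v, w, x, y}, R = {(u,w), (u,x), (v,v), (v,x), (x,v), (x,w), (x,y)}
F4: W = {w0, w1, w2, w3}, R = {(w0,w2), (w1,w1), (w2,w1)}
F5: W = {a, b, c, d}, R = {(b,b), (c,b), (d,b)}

F2, F5

The schema corresponds to density: ∀x ∀y (Rxy → ∃z (Rxz ∧ Rzy)).
F1: fails — R21 but no z with R2z and Rz1.
F2: holds.
F3: fails — Rxw but no z with Rxz and Rzw.
F4: fails — Rw0w2 but no z with Rw0z and Rzw2.
F5: holds.
Valid on: F2, F5.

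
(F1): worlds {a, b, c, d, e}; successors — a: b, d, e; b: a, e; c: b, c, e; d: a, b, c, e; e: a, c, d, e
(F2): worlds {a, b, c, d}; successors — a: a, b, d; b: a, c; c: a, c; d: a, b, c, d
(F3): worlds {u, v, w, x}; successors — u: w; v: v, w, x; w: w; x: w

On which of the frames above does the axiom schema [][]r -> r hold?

The schema corresponds to a generalized confluence (Geach) condition: forall x exists w (x R^2 w & x = w).
(F1): condition met.
(F2): condition met.
(F3): fails — at u but no t with uR²t and u=t.
Valid on: (F1), (F2).

(F1), (F2)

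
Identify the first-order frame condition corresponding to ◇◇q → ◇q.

This is frame-equivalent to □q → □□q (substitute ¬q for q and contrapose).
Suppose □q→□□q is valid. Take Rxy, Ryz and set V(q)={w : Rxw}. Then □q at x, so □□q at x, so □q at y, so q at z, i.e. Rxz.
The converse is a direct semantic check.
So the correspondent is transitivity.

Transitivity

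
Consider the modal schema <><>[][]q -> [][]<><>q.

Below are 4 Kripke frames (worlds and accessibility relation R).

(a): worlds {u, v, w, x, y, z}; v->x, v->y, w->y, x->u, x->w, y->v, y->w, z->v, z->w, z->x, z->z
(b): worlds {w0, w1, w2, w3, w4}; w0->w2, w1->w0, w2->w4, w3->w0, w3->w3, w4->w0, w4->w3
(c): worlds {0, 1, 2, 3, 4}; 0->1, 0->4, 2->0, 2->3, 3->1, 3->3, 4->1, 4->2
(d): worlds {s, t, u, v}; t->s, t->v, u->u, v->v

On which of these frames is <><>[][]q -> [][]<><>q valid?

(d)

Frame correspondent (Sahlqvist): forall x forall y forall z ((x R^2 y & x R^2 z) -> exists w (y R^2 w & z R^2 w)) — i.e. a generalized confluence (Geach) condition.
(a): fails — vR²u, vR²u but no t with uR²t and uR²t.
(b): fails — w2R²w0, w2R²w3 but no w with w0R²w and w3R²w.
(c): fails — 0R²1, 0R²1 but no w with 1R²w and 1R²w.
(d): ✓.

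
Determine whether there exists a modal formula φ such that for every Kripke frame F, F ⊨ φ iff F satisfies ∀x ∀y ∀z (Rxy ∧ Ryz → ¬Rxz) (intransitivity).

Not definable by any modal formula

Modal frame validity is preserved under surjective bounded morphisms.
The 7-cycle (worlds a,b,c,d,e,f,g with a→b→c→d→e→f→g→a) is intransitive. Mapping every world to a single reflexive point • is a surjective bounded morphism; the reflexive point is not intransitive (R••∧R•• but R••).
So no modal formula (or set of formulas) defines exactly the intransitive frames.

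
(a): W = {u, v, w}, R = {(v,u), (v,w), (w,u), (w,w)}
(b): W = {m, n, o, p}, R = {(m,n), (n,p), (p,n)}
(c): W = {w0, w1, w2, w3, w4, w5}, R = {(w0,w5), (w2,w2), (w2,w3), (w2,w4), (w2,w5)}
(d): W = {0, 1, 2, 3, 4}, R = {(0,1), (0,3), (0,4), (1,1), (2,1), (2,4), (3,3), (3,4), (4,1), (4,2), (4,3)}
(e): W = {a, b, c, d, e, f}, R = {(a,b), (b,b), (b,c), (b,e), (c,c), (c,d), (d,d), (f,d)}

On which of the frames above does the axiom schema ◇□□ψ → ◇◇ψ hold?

(d)

This is the axiom for a generalized confluence (Geach) condition; its first-order frame correspondent is ∀x ∀y (xRy → ∃w (yR²w ∧ xR²w)).
(a): fails — vRu but no t with uR²t and vR²t.
(b): fails — mRn but no w with nR²w and mR²w.
(c): fails — w0Rw5 but no w with w5R²w and w0R²w.
(d): ✓.
(e): fails — bRe but no w with eR²w and bR²w.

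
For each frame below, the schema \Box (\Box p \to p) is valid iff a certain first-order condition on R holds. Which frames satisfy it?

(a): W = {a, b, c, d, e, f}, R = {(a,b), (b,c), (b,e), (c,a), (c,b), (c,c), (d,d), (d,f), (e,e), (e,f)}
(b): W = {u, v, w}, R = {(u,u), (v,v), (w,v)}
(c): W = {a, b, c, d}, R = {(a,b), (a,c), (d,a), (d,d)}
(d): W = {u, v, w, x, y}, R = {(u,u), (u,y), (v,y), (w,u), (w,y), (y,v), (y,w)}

(b)

This is the axiom for shift-reflexivity; its first-order frame correspondent is \forall x \forall y (Rxy \to Ryy).
(a): fails — Rdf but not Rff.
(b): satisfies the condition.
(c): fails — Rac but not Rcc.
(d): fails — Ryw but not Rww.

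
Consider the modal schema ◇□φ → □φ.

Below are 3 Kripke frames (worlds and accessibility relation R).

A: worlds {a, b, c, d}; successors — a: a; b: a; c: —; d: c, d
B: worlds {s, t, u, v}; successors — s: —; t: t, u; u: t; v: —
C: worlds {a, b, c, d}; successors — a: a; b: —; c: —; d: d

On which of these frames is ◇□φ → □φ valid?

C

The schema corresponds to the Euclidean property: ∀x ∀y ∀z (Rxy ∧ Rxz → Ryz).
A: fails — Rdc and Rdd but not Rcd.
B: fails — Rtu and Rtu but not Ruu.
C: ✓.
Valid on: C.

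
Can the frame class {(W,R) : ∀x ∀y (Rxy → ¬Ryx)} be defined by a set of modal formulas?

Modal frame validity is preserved under surjective bounded morphisms.
The 3-cycle (worlds w0,w1,w2 with w0→w1→w2→w0) is asymmetric. Mapping every world to a single reflexive point • is a surjective bounded morphism, and the reflexive point is not asymmetric (R•• but asymmetry requires ¬R••).
So no modal formula (or set of formulas) defines exactly the asymmetric frames.

Not modally definable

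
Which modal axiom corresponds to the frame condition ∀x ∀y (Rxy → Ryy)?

A defining formula is □(□p → p) (the T□ axiom).
Suppose □(□p→p) is valid. Take Rxy and set V(p)={w : Ryw}. Then at y, □p holds; since □(□p→p) at x, □p→p at y, so p at y, i.e. Ryy.

□(□p → p)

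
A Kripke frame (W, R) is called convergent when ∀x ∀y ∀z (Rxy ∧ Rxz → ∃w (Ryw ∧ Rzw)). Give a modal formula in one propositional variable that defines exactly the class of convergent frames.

This is convergence; the standard corresponding axiom is .2: ◇□p → □◇p.
Suppose ◇□p→□◇p is valid. Take Rxy, Rxz and set V(p)={w : Ryw}. Then □p at y so ◇□p at x, so □◇p at x, so ◇p at z, giving w with Rzw and Ryw.

◇□p → □◇p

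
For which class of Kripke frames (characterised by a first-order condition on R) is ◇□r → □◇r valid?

convergence: ∀x ∀y ∀z (Rxy ∧ Rxz → ∃w (Ryw ∧ Rzw))

This is the .2 axiom.
Its frame correspondent is convergence — ∀x ∀y ∀z (Rxy ∧ Rxz → ∃w (Ryw ∧ Rzw)).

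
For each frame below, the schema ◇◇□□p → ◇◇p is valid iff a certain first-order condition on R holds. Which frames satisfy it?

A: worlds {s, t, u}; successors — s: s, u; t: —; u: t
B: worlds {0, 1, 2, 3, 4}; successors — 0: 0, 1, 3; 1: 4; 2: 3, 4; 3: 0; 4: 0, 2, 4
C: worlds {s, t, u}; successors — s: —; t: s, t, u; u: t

B

Frame correspondent (Sahlqvist): ∀x ∀y (xR²y → ∃w (yR²w ∧ xR²w)) — i.e. a generalized confluence (Geach) condition.
A: fails — sR²t but no w with tR²w and sR²w.
B: satisfies the condition.
C: fails — tR²s but no w with sR²w and tR²w.
Valid on: B.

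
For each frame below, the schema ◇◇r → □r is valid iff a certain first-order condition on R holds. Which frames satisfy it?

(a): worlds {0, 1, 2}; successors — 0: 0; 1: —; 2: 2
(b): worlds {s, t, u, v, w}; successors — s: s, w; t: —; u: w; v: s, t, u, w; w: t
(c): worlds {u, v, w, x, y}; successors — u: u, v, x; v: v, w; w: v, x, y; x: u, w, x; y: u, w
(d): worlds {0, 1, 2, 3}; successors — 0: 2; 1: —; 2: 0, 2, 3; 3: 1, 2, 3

(a)

The schema corresponds to a generalized confluence (Geach) condition: ∀x ∀y ∀z ((xR²y ∧ xRz) → ∃w (y = w ∧ z = w)).
(a): holds.
(b): fails — sR²s, sRw but s ≠ w.
(c): fails — uR²u, uRv but u ≠ v.
(d): fails — 0R²0, 0R2 but 0 ≠ 2.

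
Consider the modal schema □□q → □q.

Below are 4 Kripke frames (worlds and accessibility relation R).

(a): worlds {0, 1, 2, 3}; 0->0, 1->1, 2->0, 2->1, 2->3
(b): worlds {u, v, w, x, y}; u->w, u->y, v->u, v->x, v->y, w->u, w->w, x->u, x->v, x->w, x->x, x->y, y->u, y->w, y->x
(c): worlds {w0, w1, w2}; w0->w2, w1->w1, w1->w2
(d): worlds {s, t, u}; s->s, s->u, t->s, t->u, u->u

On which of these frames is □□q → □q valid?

(d)

The schema corresponds to density: ∀x ∀y (Rxy → ∃z (Rxz ∧ Rzy)).
(a): fails — R23 but no z with R2z and Rz3.
(b): fails — Ruy but no z with Ruz and Rzy.
(c): fails — Rw0w2 but no z with Rw0z and Rzw2.
(d): ✓.
Valid on: (d).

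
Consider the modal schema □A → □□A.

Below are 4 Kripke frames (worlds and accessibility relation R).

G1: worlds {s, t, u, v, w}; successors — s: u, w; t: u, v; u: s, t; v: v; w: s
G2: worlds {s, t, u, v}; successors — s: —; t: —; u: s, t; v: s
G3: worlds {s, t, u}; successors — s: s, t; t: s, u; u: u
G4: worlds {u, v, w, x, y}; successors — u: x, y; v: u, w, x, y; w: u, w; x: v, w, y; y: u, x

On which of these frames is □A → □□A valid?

The schema corresponds to transitivity: ∀x ∀y ∀z (Rxy ∧ Ryz → Rxz).
G1: fails — Rut and Rtv but not Ruv.
G2: satisfies the condition.
G3: fails — Rts and Rst but not Rtt.
G4: fails — Rxw and Rwu but not Rxu.

G2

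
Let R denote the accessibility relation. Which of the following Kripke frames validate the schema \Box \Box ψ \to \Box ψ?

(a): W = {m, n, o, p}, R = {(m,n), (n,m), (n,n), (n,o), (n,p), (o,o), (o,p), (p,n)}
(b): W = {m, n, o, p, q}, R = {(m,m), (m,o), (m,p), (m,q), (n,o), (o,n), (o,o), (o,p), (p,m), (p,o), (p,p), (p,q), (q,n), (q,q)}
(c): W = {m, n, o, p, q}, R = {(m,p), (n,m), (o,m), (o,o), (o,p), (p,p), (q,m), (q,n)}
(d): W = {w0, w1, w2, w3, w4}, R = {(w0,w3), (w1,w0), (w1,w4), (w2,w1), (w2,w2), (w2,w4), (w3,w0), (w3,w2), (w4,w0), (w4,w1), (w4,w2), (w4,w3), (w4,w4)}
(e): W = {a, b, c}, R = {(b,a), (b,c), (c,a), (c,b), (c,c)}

This is the axiom for density; its first-order frame correspondent is \forall x \forall y (Rxy \to \exists z (Rxz \wedge Rzy)).
(a): holds.
(b): holds.
(c): fails — Rqn but no z with Rqz and Rzn.
(d): fails — Rw3w0 but no z with Rw3z and Rzw0.
(e): holds.

(a), (b), (e)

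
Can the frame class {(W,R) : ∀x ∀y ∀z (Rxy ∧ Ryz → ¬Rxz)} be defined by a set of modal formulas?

Not definable by any modal formula

If a class were modally definable it would be closed under surjective bounded morphisms (Goldblatt–Thomason).
The 5-cycle (worlds w0,w1,w2,w3,w4 with w0→w1→w2→w3→w4→w0) is intransitive. Mapping every world to a single reflexive point • is a surjective bounded morphism; the reflexive point is not intransitive (R••∧R•• but R••).
So the class is not modally definable.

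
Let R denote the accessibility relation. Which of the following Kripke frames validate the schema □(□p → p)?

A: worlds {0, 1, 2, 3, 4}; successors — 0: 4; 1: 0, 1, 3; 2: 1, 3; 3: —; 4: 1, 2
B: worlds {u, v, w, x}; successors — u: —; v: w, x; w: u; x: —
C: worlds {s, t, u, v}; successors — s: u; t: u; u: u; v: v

C

Frame correspondent (Sahlqvist): ∀x ∀y (Rxy → Ryy) — i.e. shift-reflexivity.
A: fails — R10 but not R00.
B: fails — Rvx but not Rxx.
C: condition met.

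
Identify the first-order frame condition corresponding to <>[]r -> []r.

the Euclidean property: forall x forall y forall z (Rxy & Rxz -> Ryz)

This schema is equivalent to the 5 axiom ◇r → □◇r.
It corresponds to the Euclidean property: forall x forall y forall z (Rxy & Rxz -> Ryz).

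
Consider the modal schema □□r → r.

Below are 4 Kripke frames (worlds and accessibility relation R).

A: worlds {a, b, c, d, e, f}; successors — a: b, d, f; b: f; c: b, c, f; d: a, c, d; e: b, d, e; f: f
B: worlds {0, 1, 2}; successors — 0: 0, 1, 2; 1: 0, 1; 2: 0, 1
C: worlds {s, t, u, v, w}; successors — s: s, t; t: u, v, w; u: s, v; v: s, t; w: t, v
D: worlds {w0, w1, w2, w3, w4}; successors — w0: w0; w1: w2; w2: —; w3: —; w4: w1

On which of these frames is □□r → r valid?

B

The schema corresponds to a generalized confluence (Geach) condition: ∀x ∃w (xR²w ∧ x = w).
A: fails — at b but no w with bR²w and b=w.
B: condition met.
C: fails — at u but no w* with uR²w* and u=w*.
D: fails — at w1 but no w with w1R²w and w1=w.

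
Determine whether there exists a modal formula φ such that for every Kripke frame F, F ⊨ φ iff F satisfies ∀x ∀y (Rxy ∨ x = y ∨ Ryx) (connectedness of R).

Not modally definable

If a class were modally definable it would be closed under disjoint unions (Goldblatt–Thomason).
Take 4 disjoint single-world reflexive frames: each is trivially connected, but their disjoint union has 4 worlds with no edge between distinct components, so it is not connected.
Hence connectedness of R is not modally definable.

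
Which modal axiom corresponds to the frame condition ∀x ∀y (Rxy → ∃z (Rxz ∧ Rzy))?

The condition is density. The C4 schema □□ψ → □ψ defines it.
Suppose □□ψ→□ψ is valid. Take Rxy and set V(ψ)={w : xR²w}. Then □□ψ at x, so □ψ at x, so ψ at y, i.e. ∃z(Rxz∧Rzy).

□□ψ → □ψ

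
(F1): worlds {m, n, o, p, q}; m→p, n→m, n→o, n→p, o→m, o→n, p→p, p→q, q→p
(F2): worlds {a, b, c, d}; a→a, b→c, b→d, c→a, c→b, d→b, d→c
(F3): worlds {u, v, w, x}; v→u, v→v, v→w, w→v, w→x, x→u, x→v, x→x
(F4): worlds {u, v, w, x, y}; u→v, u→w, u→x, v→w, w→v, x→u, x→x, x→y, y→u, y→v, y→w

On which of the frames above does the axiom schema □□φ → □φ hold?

(F3)

The schema corresponds to density: ∀x ∀y (Rxy → ∃z (Rxz ∧ Rzy)).
(F1): fails — Ron but no z with Roz and Rzn.
(F2): fails — Rcb but no z with Rcz and Rzb.
(F3): satisfies the condition.
(F4): fails — Rvw but no z with Rvz and Rzw.
Valid on: (F3).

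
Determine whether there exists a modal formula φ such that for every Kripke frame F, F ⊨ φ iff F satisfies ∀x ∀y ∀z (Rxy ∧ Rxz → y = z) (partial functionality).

Definable; ◇p → □p defines it

The condition is partial functionality. A defining modal formula is ◇p → □p.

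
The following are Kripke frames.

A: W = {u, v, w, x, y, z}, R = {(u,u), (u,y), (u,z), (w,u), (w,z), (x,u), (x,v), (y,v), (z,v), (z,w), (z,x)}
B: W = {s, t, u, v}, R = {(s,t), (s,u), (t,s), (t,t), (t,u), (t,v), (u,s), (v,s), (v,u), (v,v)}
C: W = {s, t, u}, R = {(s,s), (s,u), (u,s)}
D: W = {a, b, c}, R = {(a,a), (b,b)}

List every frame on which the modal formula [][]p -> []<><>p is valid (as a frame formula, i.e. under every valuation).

B, C, D

The schema corresponds to a generalized confluence (Geach) condition: forall x forall z (xRz -> exists w (x R^2 w & z R^2 w)).
A: fails — uRy but no t with uR²t and yR²t.
B: condition met.
C: condition met.
D: condition met.
Valid on: B, C, D.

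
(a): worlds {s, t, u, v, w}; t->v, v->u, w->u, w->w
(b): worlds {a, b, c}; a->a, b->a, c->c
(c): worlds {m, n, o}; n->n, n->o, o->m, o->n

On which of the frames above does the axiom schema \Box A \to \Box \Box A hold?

This is the axiom for transitivity; its first-order frame correspondent is \forall x \forall y \forall z (Rxy \wedge Ryz \to Rxz).
(a): fails — Rtv and Rvu but not Rtu.
(b): satisfies the condition.
(c): fails — Ron and Rno but not Roo.

(b)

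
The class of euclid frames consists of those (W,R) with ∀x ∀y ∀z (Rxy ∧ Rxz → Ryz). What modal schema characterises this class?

This is the Euclidean property; the standard corresponding axiom is 5: ◇q → □◇q.

◇q → □◇q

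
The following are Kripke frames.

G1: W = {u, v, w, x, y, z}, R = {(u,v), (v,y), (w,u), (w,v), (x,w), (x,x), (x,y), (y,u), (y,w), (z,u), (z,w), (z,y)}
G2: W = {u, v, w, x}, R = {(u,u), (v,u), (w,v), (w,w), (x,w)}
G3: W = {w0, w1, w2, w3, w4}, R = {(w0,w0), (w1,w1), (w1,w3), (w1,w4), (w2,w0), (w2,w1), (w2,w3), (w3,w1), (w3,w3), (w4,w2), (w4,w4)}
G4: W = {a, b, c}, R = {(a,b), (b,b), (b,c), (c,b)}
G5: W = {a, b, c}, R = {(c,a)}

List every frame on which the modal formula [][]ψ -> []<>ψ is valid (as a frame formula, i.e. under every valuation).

G1, G2, G3, G4

This is the axiom for a generalized confluence (Geach) condition; its first-order frame correspondent is forall x forall z (xRz -> exists w (x R^2 w & zRw)).
G1: satisfies the condition.
G2: satisfies the condition.
G3: satisfies the condition.
G4: satisfies the condition.
G5: fails — cRa but no w with cR²w and aRw.
Valid on: G1, G2, G3, G4.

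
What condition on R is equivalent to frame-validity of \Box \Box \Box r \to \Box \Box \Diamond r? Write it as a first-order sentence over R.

This is a Sahlqvist (Geach-type) schema ◇^0□^3r → □^2◇^1r.
Minimal-valuation argument: fix x; take any y with xR^0y and any z with xR^2z. Set V(r) to the set of worlds R-reachable from y in exactly 3 steps. Then □^3r holds at y, so the antecedent holds at x; validity forces ◇^1r at z, giving a w with zR^1w and yR^3w.
First-order correspondent: \forall x \forall z (x R^2 z \to \exists w (x R^3 w \wedge zRw)).

\forall x \forall z (x R^2 z \to \exists w (x R^3 w \wedge zRw))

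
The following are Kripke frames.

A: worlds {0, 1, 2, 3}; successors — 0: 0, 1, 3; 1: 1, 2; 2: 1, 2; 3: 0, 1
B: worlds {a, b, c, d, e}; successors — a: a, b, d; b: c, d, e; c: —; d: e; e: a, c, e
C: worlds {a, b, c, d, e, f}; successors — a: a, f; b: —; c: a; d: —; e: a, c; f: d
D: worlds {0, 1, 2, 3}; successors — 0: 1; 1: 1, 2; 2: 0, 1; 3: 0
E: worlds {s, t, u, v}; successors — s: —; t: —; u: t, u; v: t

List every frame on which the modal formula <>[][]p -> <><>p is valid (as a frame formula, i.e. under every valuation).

Frame correspondent (Sahlqvist): forall x forall y (xRy -> exists w (y R^2 w & x R^2 w)) — i.e. a generalized confluence (Geach) condition.
A: condition met.
B: fails — bRc but no w with cR²w and bR²w.
C: fails — aRf but no w with fR²w and aR²w.
D: condition met.
E: fails — uRt but no w with tR²w and uR²w.

A, D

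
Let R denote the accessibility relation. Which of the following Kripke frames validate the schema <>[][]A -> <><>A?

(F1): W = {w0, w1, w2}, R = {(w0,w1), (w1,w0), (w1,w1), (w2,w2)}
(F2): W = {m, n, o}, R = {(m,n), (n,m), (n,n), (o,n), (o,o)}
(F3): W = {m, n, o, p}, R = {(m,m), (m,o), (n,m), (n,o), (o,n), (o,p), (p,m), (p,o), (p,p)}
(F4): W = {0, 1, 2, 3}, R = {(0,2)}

This is the axiom for a generalized confluence (Geach) condition; its first-order frame correspondent is forall x forall y (xRy -> exists w (y R^2 w & x R^2 w)).
(F1): condition met.
(F2): condition met.
(F3): condition met.
(F4): fails — 0R2 but no w with 2R²w and 0R²w.

(F1), (F2), (F3)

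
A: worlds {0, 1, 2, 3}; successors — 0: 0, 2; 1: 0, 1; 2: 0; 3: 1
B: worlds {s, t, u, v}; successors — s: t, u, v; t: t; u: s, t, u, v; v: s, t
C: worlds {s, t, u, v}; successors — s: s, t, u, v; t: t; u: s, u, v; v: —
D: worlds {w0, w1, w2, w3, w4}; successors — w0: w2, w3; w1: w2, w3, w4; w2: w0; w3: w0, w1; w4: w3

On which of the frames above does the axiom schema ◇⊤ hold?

The schema corresponds to seriality: ∀x ∃y Rxy.
A: satisfies the condition.
B: satisfies the condition.
C: fails — world v has no successor.
D: satisfies the condition.
Valid on: A, B, D.

A, B, D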